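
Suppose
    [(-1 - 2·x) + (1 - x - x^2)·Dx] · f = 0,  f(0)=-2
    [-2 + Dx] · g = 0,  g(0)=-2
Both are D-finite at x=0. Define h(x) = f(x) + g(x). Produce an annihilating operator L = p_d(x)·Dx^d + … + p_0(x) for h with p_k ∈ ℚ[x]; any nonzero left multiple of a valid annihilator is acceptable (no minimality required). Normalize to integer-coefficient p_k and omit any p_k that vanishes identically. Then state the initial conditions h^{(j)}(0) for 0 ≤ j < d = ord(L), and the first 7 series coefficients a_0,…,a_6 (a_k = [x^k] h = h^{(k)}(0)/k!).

f: a_k = -2, -2, -4, -6, -10, -16, -26, …
g: a_k = -2, -4, -4, -8/3, -4/3, -8/15, -8/45, …
Weyl lclm of L_f,L_g ⇒ L₀ (ord ≤ 2).
L = (-4 - 8·x - 24·x^2 - 8·x^3) + (14·x + 10·x^2 - 8·x^3 - 4·x^4)·Dx + (1 - 5·x + x^2 + 6·x^3 + 2·x^4)·Dx^2  (order 2).
h: a_k = -4, -6, -8, -26/3, -34/3, -248/15, -1178/45, …
ICs: h(0) = -4, h′(0) = -6.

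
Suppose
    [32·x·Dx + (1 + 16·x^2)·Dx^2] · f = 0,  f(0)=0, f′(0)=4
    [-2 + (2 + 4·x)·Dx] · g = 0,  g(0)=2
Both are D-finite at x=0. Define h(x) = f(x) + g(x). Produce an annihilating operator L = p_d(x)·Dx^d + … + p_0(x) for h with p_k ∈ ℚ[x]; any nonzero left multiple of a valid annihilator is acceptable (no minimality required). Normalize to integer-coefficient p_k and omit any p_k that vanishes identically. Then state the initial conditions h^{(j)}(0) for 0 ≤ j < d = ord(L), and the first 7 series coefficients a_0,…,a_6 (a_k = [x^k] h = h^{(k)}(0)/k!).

L = (-32 - 160·x + 1536·x^2 + 1536·x^3)·Dx + (-35 - 128·x + 1312·x^2 + 6144·x^3 + 5376·x^4)·Dx^2 + (-1 + 30·x + 96·x^2 + 576·x^3 + 1792·x^4 + 1536·x^5)·Dx^3  (order 3).
h: a_k = 2, 6, -1, -61/3, -5/4, 4131/20, -21/8, …
ICs: h(0) = 2, h′(0) = 6, h′′(0) = -2.

f: a_k = 0, 4, 0, -64/3, 0, 1024/5, 0, …
g: a_k = 2, 2, -1, 1, -5/4, 7/4, -21/8, …
f+g: L₀ = lclm(L_f,L_g), ord ≤ 2+1.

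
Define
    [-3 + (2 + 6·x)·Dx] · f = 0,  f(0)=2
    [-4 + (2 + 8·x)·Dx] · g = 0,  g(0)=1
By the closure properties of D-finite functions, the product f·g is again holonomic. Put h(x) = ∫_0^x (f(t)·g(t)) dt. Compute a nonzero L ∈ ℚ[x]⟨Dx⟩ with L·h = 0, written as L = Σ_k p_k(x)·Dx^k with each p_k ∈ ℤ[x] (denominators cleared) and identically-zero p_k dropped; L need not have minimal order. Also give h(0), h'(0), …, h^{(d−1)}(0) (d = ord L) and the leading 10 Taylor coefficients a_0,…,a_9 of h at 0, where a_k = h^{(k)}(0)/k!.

f: a_k = 2, 3, -9/4, 27/8, -405/64, 1701/128, -15309/512, 72171/1024, -2814669/16384, 14073345/32768, …
g: a_k = 1, 2, -2, 4, -10, 28, -84, 264, -858, 2860, …
Sym-product of L_f,L_g gives L₀ (≤ ord 1).
Integrate: L := L₀·Dx.
L = (-7 - 24·x)·Dx + (2 + 14·x + 24·x^2)·Dx^2  (order 2).
h: a_k = 0, 2, 7/2, -1/12, 7/32, -197/320, 1393/768, -19797/3584, 141351/8192, -2703887/49152, …
ICs: h(0) = 0, h′(0) = 2.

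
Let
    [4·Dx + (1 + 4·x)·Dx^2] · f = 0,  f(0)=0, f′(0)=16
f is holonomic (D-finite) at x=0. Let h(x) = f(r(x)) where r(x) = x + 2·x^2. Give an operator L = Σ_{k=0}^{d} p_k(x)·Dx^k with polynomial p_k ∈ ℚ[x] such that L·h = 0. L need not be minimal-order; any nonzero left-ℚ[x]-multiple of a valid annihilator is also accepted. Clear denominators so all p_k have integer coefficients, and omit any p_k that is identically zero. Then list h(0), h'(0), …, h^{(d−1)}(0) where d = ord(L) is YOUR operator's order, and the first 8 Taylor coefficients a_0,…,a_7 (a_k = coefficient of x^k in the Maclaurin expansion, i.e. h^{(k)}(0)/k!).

L = (16·x + 32·x^2)·Dx + (1 + 8·x + 24·x^2 + 32·x^3)·Dx^2  (order 2).
h: a_k = 0, 16, 0, -128/3, 128, -1024/5, 0, 8192/7, …
ICs: h(0) = 0, h′(0) = 16.

f: a_k = 0, 16, -32, 256/3, -256, 4096/5, -8192/3, 65536/7, …
f∘r: x↦r, Dx↦Dx/r' in L_f ⇒ L₀.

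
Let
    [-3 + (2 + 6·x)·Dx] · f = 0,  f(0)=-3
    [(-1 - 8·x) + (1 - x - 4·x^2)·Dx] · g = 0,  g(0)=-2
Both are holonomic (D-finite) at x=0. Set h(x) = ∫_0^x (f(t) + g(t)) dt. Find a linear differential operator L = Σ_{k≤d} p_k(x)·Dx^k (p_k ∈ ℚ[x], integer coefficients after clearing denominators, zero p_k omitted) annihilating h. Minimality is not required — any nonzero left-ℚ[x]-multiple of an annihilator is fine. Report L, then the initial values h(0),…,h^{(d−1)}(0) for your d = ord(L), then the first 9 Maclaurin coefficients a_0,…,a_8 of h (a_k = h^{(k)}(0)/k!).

L = (69 + 387·x + 900·x^2 + 1440·x^3)·Dx + (-49 - 318·x - 1257·x^2 - 3240·x^3 - 3600·x^4)·Dx^2 + (-2 + 46·x + 234·x^2 - 86·x^3 - 1440·x^4 - 1440·x^5)·Dx^3  (order 3).
h: a_k = 0, -5, -13/4, -53/24, -369/64, -6209/640, -38383/1536, -324761/7168, -2022849/16384, …
ICs: h(0) = 0, h′(0) = -5, h′′(0) = -13/2.

f: a_k = -3, -9/2, 27/8, -81/16, 1215/128, -5103/256, 45927/1024, -216513/2048, 8444007/32768, …
g: a_k = -2, -2, -10, -18, -58, -130, -362, -882, -2330, …
L₀ := lclm(L_f,L_g); ord L₀ ≤ 1+1.
∫: right-multiply L₀ by Dx.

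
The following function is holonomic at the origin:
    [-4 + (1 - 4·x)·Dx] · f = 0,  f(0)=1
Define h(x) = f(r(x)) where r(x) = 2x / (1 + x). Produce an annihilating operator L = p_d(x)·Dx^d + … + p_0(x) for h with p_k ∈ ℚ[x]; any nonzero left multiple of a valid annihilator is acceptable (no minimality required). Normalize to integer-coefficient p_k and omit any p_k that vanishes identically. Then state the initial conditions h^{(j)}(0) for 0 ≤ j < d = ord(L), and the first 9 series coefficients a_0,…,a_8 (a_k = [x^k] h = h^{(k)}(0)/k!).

f: a_k = 1, 4, 16, 64, 256, 1024, 4096, 16384, 65536, …
Substitute x→r, Dx→(1/r')Dx; clear ⇒ L₀.
L = 8 + (-1 + 6·x + 7·x^2)·Dx  (order 1).
h: a_k = 1, 8, 56, 392, 2744, 19208, 134456, 941192, 6588344, …
ICs: h(0) = 1.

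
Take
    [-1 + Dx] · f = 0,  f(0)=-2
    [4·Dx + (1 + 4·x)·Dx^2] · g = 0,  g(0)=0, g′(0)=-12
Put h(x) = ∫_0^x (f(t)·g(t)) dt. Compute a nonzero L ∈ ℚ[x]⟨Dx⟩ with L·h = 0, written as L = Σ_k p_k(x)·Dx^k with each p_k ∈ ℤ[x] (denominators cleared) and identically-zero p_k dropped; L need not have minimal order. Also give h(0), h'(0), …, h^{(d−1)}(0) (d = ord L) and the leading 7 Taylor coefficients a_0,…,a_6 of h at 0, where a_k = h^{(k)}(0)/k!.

L = (-3 + 4·x)·Dx + (2 - 8·x)·Dx^2 + (1 + 4·x)·Dx^3  (order 3).
h: a_k = 0, 0, 12, -8, 23, -276/5, 1503/10, …
ICs: h(0) = 0, h′(0) = 0, h′′(0) = 24.

f: a_k = -2, -2, -1, -1/3, -1/12, -1/60, -1/360, …
g: a_k = 0, -12, 24, -64, 192, -3072/5, 2048, …
Product ⇒ symmetric product L₀, ord ≤ 2.
h=∫h₀ ⇒ L = L₀·Dx.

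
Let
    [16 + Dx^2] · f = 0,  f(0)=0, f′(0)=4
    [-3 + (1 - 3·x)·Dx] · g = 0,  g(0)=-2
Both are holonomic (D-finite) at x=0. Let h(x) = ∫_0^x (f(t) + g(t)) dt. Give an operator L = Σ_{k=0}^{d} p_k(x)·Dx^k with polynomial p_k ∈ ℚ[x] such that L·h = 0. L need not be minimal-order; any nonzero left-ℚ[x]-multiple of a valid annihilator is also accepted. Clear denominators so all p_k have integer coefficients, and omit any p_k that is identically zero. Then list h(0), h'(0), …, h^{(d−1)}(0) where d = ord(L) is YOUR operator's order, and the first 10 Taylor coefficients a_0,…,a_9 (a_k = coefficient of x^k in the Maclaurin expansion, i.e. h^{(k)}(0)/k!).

f: a_k = 0, 4, 0, -32/3, 0, 128/15, 0, -1024/315, 0, 2048/2835, …
g: a_k = -2, -6, -18, -54, -162, -486, -1458, -4374, -13122, -39366, …
Sum ⇒ L₀ = lclm(L_f,L_g) in ℚ(x)⟨Dx⟩.
∫: right-multiply L₀ by Dx.
L = (-1680 + 2304·x - 3456·x^2)·Dx + (272 - 1584·x + 3456·x^2 - 3456·x^3)·Dx^2 + (-105 + 144·x - 216·x^2)·Dx^3 + (17 - 99·x + 216·x^2 - 216·x^3)·Dx^4  (order 4).
h: a_k = 0, -2, -1, -6, -97/6, -162/5, -3581/45, -1458/7, -689417/1260, -1458, …
ICs: h(0) = 0, h′(0) = -2, h′′(0) = -2, h′′′(0) = -36.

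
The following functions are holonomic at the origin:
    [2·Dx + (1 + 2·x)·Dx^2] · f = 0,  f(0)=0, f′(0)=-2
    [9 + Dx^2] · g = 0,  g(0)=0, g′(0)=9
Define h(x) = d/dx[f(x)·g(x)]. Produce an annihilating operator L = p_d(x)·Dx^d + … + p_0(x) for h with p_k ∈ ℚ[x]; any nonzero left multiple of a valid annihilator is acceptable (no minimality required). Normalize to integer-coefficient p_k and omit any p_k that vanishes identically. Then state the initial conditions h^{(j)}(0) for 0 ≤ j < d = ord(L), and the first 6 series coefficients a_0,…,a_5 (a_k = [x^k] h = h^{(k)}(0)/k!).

L = (-1890 - 5103·x + 24057·x^2 + 163296·x^3 + 344088·x^4 + 314928·x^5 + 104976·x^6) + (-297 + 1998·x + 19440·x^2 + 51840·x^3 + 58320·x^4 + 23328·x^5)·Dx + (-147 + 738·x + 11106·x^2 + 44064·x^3 + 80352·x^4 + 69984·x^5 + 23328·x^6)·Dx^2 + (-33 + 222·x + 2160·x^2 + 5760·x^3 + 6480·x^4 + 2592·x^5)·Dx^3 + (7 + 145·x + 937·x^2 + 2880·x^3 + 4680·x^4 + 3888·x^5 + 1296·x^6)·Dx^4  (order 4).
h: a_k = 0, -36, 54, 12, 45, -405/2, …
ICs: h(0) = 0, h′(0) = -36, h′′(0) = 108, h′′′(0) = 72.

f: a_k = 0, -2, 2, -8/3, 4, -32/5, …
g: a_k = 0, 9, 0, -27/2, 0, 243/40, …
Sym-product of L_f,L_g gives L₀ (≤ ord 4).
h₀' ⇒ L via d/dx closure of L₀.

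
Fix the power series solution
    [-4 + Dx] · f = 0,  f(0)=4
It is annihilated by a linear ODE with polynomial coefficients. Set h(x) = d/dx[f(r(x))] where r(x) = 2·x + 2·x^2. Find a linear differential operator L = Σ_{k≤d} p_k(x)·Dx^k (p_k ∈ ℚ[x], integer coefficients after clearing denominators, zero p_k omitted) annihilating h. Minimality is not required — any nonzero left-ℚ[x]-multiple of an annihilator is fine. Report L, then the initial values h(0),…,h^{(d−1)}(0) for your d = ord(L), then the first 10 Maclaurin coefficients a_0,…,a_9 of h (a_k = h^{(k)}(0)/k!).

L = (10 + 32·x + 32·x^2) + (-1 - 2·x)·Dx  (order 1).
h: a_k = 32, 320, 1792, 22016/3, 72704/3, 1021952/15, 1515520/9, 117850112/315, 239091712/315, 576290816/405, …
ICs: h(0) = 32.

f: a_k = 4, 16, 32, 128/3, 128/3, 512/15, 1024/45, 4096/315, 2048/315, 8192/2835, …
L₀ from L_f via x↦r, Dx↦r'^{-1}Dx.
Derive L from L₀ (diff closure).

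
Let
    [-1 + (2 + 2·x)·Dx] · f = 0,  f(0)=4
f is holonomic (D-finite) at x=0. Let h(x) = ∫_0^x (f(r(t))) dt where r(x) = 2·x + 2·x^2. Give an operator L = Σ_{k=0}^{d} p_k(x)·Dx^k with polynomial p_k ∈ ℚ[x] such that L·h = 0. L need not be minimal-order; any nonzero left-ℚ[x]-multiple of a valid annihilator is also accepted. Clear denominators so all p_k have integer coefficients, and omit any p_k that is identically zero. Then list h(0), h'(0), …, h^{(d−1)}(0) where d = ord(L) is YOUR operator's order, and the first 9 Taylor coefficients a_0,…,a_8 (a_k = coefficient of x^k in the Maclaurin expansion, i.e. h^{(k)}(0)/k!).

f: a_k = 4, 2, -1/2, 1/4, -5/32, 7/64, -21/256, 33/512, -429/8192, …
L₀ from L_f via x↦r, Dx↦r'^{-1}Dx.
h=∫h₀ ⇒ L = L₀·Dx.
L = (-1 - 2·x)·Dx + (1 + 2·x + 2·x^2)·Dx^2  (order 2).
h: a_k = 0, 4, 2, 2/3, -1/2, 3/10, -1/12, -3/28, 7/32, …
ICs: h(0) = 0, h′(0) = 4.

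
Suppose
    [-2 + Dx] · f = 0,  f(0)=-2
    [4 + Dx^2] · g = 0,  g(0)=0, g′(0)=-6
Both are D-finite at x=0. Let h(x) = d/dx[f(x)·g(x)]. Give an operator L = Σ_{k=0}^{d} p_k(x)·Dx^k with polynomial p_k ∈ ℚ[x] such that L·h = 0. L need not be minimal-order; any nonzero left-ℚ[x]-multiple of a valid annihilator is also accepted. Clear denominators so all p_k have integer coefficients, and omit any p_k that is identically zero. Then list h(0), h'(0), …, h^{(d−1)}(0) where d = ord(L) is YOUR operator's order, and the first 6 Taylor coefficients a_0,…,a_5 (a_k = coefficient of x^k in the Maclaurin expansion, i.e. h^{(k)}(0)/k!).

f: a_k = -2, -4, -4, -8/3, -4/3, -8/15, …
g: a_k = 0, -6, 0, 4, 0, -4/5, …
h₀=f·g: eliminate ⇒ L₀, order ≤ 1·2.
Derive L from L₀ (diff closure).
L = 8 - 4·Dx + Dx^2  (order 2).
h: a_k = 12, 48, 48, 0, -32, -128/5, …
ICs: h(0) = 12, h′(0) = 48.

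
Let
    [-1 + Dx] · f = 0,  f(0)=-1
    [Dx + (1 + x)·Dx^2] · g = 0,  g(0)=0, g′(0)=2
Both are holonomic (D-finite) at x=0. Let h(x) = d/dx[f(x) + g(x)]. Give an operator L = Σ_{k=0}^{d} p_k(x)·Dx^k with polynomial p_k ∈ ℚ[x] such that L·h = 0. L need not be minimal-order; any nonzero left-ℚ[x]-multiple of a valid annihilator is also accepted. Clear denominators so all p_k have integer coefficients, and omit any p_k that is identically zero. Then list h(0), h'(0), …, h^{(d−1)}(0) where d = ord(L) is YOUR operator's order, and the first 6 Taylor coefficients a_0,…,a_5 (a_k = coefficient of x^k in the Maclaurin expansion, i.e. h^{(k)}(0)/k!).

L = (-3 - x) + (1 - 2·x - x^2)·Dx + (2 + 3·x + x^2)·Dx^2  (order 2).
h: a_k = 1, -3, 3/2, -13/6, 47/24, -241/120, …
ICs: h(0) = 1, h′(0) = -3.

f: a_k = -1, -1, -1/2, -1/6, -1/24, -1/120, …
g: a_k = 0, 2, -1, 2/3, -1/2, 2/5, …
h₀=f+g: left-lcm gives L₀, ord ≤ 3.
Derive L from L₀ (diff closure).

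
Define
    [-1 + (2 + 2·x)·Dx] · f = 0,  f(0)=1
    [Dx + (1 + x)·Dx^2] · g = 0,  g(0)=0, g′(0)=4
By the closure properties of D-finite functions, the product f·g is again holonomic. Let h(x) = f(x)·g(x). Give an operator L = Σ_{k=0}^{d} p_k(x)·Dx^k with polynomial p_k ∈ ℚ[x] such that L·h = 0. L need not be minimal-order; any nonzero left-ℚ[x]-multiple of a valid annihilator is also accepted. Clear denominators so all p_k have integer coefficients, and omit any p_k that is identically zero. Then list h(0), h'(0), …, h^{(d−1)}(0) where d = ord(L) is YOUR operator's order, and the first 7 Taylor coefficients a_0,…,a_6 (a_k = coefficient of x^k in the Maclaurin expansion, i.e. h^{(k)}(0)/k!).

f: a_k = 1, 1/2, -1/8, 1/16, -5/128, 7/256, -21/1024, …
g: a_k = 0, 4, -2, 4/3, -1, 4/5, -2/3, …
Product ⇒ symmetric product L₀, ord ≤ 2.
L = 1 + (4 + 8·x + 4·x^2)·Dx^2  (order 2).
h: a_k = 0, 4, 0, -1/6, 1/6, -71/480, 31/240, …
ICs: h(0) = 0, h′(0) = 4.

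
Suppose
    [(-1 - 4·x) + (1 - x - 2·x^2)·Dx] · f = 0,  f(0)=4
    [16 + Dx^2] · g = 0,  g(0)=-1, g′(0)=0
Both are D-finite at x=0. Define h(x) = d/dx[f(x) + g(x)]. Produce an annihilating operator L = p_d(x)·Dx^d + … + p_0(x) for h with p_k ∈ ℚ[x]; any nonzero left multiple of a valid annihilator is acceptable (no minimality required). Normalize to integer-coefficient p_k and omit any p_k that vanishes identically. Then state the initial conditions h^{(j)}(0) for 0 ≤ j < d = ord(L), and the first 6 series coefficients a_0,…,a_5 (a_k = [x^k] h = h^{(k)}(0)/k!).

L = (2880 + 9600·x + 20736·x^2 + 7680·x^3 + 15360·x^4 + 18432·x^5 + 12288·x^6) + (-368 - 1040·x + 2400·x^2 + 2048·x^3 - 2560·x^4 + 1536·x^5 + 7168·x^6 + 4096·x^7)·Dx + (180 + 600·x + 1296·x^2 + 480·x^3 + 960·x^4 + 1152·x^5 + 768·x^6)·Dx^2 + (-23 - 65·x + 150·x^2 + 128·x^3 - 160·x^4 + 96·x^5 + 448·x^6 + 256·x^7)·Dx^3  (order 3).
h: a_k = 4, 40, 60, 400/3, 420, 15992/15, …
ICs: h(0) = 4, h′(0) = 40, h′′(0) = 120.

f: a_k = 4, 4, 12, 20, 44, 84, …
g: a_k = -1, 0, 8, 0, -32/3, 0, …
L₀ := lclm(L_f,L_g); ord L₀ ≤ 1+2.
Derive L from L₀ (diff closure).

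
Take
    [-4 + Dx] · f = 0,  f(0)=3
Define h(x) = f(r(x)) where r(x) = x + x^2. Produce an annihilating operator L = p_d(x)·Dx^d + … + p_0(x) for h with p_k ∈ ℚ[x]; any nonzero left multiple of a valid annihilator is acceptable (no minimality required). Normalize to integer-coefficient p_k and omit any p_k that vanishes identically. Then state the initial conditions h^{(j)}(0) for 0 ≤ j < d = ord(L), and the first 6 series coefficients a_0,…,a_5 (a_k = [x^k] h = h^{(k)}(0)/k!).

f: a_k = 3, 12, 24, 32, 32, 128/5, …
f∘r: x↦r, Dx↦Dx/r' in L_f ⇒ L₀.
L = (-4 - 8·x) + Dx  (order 1).
h: a_k = 3, 12, 36, 80, 152, 1248/5, …
ICs: h(0) = 3.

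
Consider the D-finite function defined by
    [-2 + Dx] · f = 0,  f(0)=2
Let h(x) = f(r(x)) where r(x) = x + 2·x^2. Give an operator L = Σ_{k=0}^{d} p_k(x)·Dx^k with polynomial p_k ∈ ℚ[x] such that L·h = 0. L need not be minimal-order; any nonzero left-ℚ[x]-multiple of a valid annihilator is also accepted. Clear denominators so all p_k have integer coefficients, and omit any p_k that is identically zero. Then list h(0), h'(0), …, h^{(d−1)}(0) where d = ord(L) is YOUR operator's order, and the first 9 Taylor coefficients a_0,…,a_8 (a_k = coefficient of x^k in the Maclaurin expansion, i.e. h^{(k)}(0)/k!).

L = (-2 - 8·x) + Dx  (order 1).
h: a_k = 2, 4, 12, 56/3, 100/3, 216/5, 2648/45, 20848/315, 7916/105, …
ICs: h(0) = 2.

f: a_k = 2, 4, 4, 8/3, 4/3, 8/15, 8/45, 16/315, 4/315, …
L₀ from L_f via x↦r, Dx↦r'^{-1}Dx.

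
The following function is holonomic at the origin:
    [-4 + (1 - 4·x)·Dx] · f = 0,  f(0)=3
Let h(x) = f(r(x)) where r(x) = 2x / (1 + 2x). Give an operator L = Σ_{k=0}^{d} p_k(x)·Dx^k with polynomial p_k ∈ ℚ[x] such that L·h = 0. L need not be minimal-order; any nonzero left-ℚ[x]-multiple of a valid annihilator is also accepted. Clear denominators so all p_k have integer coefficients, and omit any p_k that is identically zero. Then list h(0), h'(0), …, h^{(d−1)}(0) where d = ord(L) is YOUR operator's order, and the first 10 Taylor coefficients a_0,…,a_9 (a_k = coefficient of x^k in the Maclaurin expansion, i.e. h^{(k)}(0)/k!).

f: a_k = 3, 12, 48, 192, 768, 3072, 12288, 49152, 196608, 786432, …
f∘r: x↦r, Dx↦Dx/r' in L_f ⇒ L₀.
L = 8 + (-1 + 4·x + 12·x^2)·Dx  (order 1).
h: a_k = 3, 24, 144, 864, 5184, 31104, 186624, 1119744, 6718464, 40310784, …
ICs: h(0) = 3.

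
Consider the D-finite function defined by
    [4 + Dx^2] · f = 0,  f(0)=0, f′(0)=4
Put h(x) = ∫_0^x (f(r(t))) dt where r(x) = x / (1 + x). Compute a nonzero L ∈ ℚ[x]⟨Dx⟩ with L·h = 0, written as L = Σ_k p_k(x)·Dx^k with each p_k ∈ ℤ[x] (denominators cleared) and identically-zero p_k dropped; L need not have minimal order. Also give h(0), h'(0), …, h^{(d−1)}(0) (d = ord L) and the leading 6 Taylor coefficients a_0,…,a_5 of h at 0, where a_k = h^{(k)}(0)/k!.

L = 4·Dx + (2 + 6·x + 6·x^2 + 2·x^3)·Dx^2 + (1 + 4·x + 6·x^2 + 4·x^3 + x^4)·Dx^3  (order 3).
h: a_k = 0, 0, 2, -4/3, 1/3, 4/5, …
ICs: h(0) = 0, h′(0) = 0, h′′(0) = 4.

f: a_k = 0, 4, 0, -8/3, 0, 8/15, …
f∘r: x↦r, Dx↦Dx/r' in L_f ⇒ L₀.
Integrate: L := L₀·Dx.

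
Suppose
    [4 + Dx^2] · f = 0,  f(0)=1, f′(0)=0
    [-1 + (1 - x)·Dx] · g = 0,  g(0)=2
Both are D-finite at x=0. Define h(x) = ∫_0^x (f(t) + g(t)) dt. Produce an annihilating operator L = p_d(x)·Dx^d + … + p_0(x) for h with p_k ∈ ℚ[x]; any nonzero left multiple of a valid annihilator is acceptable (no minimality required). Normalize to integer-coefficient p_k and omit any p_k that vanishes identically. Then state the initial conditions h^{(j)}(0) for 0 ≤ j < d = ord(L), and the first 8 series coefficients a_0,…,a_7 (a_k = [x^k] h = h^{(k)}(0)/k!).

f: a_k = 1, 0, -2, 0, 2/3, 0, -4/45, 0, …
g: a_k = 2, 2, 2, 2, 2, 2, 2, 2, …
Weyl lclm of L_f,L_g ⇒ L₀ (ord ≤ 3).
∫: right-multiply L₀ by Dx.
L = (-20 + 16·x - 8·x^2)·Dx + (12 - 28·x + 24·x^2 - 8·x^3)·Dx^2 + (-5 + 4·x - 2·x^2)·Dx^3 + (3 - 7·x + 6·x^2 - 2·x^3)·Dx^4  (order 4).
h: a_k = 0, 3, 1, 0, 1/2, 8/15, 1/3, 86/315, …
ICs: h(0) = 0, h′(0) = 3, h′′(0) = 2, h′′′(0) = 0.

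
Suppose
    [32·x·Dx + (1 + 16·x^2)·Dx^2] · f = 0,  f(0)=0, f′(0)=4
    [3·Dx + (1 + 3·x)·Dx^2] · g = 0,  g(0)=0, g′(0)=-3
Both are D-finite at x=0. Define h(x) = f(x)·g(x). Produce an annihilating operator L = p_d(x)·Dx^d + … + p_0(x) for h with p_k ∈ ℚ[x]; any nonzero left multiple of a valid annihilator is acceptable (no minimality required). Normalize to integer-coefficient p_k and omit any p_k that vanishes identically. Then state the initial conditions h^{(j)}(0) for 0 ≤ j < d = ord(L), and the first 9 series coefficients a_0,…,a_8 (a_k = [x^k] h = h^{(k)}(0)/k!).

f: a_k = 0, 4, 0, -64/3, 0, 1024/5, 0, -16384/7, 0, …
g: a_k = 0, -3, 9/2, -9, 81/4, -243/5, 243/2, -2187/7, 6561/8, …
f·g: L₀ = L_f ⊗_s L_g, ord ≤ 2·2.
L = (15744 + 89280·x + 811008·x^2 + 5299200·x^3 + 13271040·x^4 + 17252352·x^5 + 21233664·x^7)·Dx + (4258 + 91200·x + 775488·x^2 + 4635648·x^3 + 18247680·x^4 + 41140224·x^5 + 46448640·x^6 + 21233664·x^7 + 74317824·x^8)·Dx^2 + (492 + 12548·x + 131328·x^2 + 747968·x^3 + 3219456·x^4 + 10146816·x^5 + 21233664·x^6 + 24920064·x^7 + 21233664·x^8 + 42467328·x^9)·Dx^3 + (73 + 822·x + 6161·x^2 + 34944·x^3 + 151168·x^4 + 500736·x^5 + 1322496·x^6 + 2654208·x^7 + 3244032·x^8 + 3538944·x^9 + 5308416·x^10)·Dx^4  (order 4).
h: a_k = 0, 0, -12, 18, 28, -15, -3084/5, 4878/5, 24828/5, …
ICs: h(0) = 0, h′(0) = 0, h′′(0) = -24, h′′′(0) = 108.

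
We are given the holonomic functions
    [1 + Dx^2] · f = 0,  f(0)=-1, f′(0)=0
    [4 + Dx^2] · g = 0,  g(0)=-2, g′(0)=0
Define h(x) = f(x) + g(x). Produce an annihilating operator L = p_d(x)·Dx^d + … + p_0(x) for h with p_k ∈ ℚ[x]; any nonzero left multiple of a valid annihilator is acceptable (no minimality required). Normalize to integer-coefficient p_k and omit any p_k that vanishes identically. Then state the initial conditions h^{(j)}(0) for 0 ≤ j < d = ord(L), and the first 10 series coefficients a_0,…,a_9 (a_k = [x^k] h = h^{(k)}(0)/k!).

f: a_k = -1, 0, 1/2, 0, -1/24, 0, 1/720, 0, -1/40320, 0, …
g: a_k = -2, 0, 4, 0, -4/3, 0, 8/45, 0, -4/315, 0, …
f+g: L₀ = lclm(L_f,L_g), ord ≤ 2+2.
L = 4 + 5·Dx^2 + Dx^4  (order 4).
h: a_k = -3, 0, 9/2, 0, -11/8, 0, 43/240, 0, -57/4480, 0, …
ICs: h(0) = -3, h′(0) = 0, h′′(0) = 9, h′′′(0) = 0.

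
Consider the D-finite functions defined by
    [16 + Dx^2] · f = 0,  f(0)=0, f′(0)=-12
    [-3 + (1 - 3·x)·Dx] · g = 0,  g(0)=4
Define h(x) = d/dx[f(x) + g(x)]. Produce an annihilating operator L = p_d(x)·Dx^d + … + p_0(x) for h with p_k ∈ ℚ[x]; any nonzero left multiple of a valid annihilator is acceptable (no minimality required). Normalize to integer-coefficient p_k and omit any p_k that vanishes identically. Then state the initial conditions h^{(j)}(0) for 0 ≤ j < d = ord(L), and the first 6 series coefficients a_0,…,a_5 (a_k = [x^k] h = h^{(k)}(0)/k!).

f: a_k = 0, -12, 0, 32, 0, -128/5, …
g: a_k = 4, 12, 36, 108, 324, 972, …
Weyl lclm of L_f,L_g ⇒ L₀ (ord ≤ 3).
h=h₀': d/dx-closure on L₀ ⇒ L.
L = (5952 - 4608·x + 6912·x^2) + (-560 + 2448·x - 3456·x^2 + 3456·x^3)·Dx + (372 - 288·x + 432·x^2)·Dx^2 + (-35 + 153·x - 216·x^2 + 216·x^3)·Dx^3  (order 3).
h: a_k = 0, 72, 420, 1296, 4732, 17496, …
ICs: h(0) = 0, h′(0) = 72, h′′(0) = 840.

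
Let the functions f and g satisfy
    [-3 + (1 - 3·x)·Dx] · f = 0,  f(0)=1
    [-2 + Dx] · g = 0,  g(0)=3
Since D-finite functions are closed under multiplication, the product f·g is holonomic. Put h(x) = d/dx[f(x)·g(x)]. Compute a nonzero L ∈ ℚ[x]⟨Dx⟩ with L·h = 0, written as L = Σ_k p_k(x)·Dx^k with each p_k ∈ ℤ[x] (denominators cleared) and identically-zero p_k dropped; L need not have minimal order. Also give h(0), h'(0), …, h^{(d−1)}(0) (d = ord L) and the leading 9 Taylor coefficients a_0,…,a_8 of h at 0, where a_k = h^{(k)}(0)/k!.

f: a_k = 1, 3, 9, 27, 81, 243, 729, 2187, 6561, …
g: a_k = 3, 6, 6, 4, 2, 4/5, 4/15, 8/105, 2/105, …
h₀=f·g: eliminate ⇒ L₀, order ≤ 1·1.
h=h₀': d/dx-closure on L₀ ⇒ L.
L = (34 - 60·x + 36·x^2) + (-5 + 21·x - 18·x^2)·Dx  (order 1).
h: a_k = 15, 102, 471, 1892, 7099, 25558, 1341803/15, 32203288/105, 108686101/105, …
ICs: h(0) = 15.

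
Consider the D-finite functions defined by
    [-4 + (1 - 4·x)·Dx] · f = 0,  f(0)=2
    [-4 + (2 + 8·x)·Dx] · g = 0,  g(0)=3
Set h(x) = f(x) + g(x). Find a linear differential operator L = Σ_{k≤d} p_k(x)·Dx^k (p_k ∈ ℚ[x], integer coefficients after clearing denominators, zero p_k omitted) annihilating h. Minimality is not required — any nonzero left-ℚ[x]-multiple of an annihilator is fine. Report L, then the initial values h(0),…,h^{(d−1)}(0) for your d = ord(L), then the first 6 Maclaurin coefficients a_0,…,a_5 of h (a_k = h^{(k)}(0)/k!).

f: a_k = 2, 8, 32, 128, 512, 2048, …
g: a_k = 3, 6, -6, 12, -30, 84, …
f+g: L₀ = lclm(L_f,L_g), ord ≤ 1+1.
L = (-40 - 96·x) + (18 + 112·x + 288·x^2)·Dx + (-1 - 12·x + 16·x^2 + 192·x^3)·Dx^2  (order 2).
h: a_k = 5, 14, 26, 140, 482, 2132, …
ICs: h(0) = 5, h′(0) = 14.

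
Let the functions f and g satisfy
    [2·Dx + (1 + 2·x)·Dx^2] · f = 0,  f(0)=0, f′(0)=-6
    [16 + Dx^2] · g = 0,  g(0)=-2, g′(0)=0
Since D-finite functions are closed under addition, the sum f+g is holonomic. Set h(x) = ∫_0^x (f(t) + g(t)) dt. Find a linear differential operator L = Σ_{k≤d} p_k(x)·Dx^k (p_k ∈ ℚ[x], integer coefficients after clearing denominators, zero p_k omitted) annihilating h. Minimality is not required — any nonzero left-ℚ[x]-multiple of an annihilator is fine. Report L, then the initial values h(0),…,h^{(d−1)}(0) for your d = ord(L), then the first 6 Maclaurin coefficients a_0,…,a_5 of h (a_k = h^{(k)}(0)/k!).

f: a_k = 0, -6, 6, -8, 12, -96/5, …
g: a_k = -2, 0, 16, 0, -64/3, 0, …
f+g: L₀ = lclm(L_f,L_g), ord ≤ 2+2.
∫: right-multiply L₀ by Dx.
L = (160 + 256·x + 256·x^2)·Dx^2 + (48 + 224·x + 384·x^2 + 256·x^3)·Dx^3 + (10 + 16·x + 16·x^2)·Dx^4 + (3 + 14·x + 24·x^2 + 16·x^3)·Dx^5  (order 5).
h: a_k = 0, -2, -3, 22/3, -2, -28/15, …
ICs: h(0) = 0, h′(0) = -2, h′′(0) = -6, h′′′(0) = 44, h′′′′(0) = -48.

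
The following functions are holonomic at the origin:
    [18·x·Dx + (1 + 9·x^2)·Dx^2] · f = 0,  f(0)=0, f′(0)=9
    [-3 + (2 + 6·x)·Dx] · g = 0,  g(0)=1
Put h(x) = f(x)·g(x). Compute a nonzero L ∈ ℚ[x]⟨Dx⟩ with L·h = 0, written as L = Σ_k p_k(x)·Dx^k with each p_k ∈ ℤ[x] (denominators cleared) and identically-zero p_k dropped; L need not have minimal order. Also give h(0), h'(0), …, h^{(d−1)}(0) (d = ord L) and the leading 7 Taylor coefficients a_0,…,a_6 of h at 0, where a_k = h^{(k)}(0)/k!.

f: a_k = 0, 9, 0, -27, 0, 729/5, 0, …
g: a_k = 1, 3/2, -9/8, 27/16, -405/128, 1701/256, -15309/1024, …
h₀=f·g: eliminate ⇒ L₀, order ≤ 2·1.
L = (27 - 108·x - 81·x^2) + (-12 + 36·x + 324·x^2 + 324·x^3)·Dx + (4 + 24·x + 72·x^2 + 216·x^3 + 324·x^4)·Dx^2  (order 2).
h: a_k = 0, 9, 27/2, -297/8, -405/16, 94527/640, 298161/1280, …
ICs: h(0) = 0, h′(0) = 9.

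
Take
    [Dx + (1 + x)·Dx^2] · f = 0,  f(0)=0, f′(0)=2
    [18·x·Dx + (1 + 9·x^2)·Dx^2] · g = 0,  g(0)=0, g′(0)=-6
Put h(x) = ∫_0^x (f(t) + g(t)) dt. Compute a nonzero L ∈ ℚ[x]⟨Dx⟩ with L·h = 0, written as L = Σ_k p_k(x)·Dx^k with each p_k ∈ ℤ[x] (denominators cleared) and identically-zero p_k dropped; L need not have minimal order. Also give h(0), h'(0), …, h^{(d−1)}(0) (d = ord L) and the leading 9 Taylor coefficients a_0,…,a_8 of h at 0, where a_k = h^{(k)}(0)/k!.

f: a_k = 0, 2, -1, 2/3, -1/2, 2/5, -1/3, 2/7, -1/4, …
g: a_k = 0, -6, 0, 18, 0, -486/5, 0, 4374/7, 0, …
L₀ := lclm(L_f,L_g); ord L₀ ≤ 2+2.
h=∫h₀ ⇒ L = L₀·Dx.
L = (-18 - 54·x + 486·x^2 + 162·x^3)·Dx^2 + (-20 - 36·x + 432·x^2 + 972·x^3 + 324·x^4)·Dx^3 + (-1 + 17·x + 18·x^2 + 162·x^3 + 243·x^4 + 81·x^5)·Dx^4  (order 4).
h: a_k = 0, 0, -2, -1/3, 14/3, -1/10, -242/15, -1/21, 547/7, …
ICs: h(0) = 0, h′(0) = 0, h′′(0) = -4, h′′′(0) = -2.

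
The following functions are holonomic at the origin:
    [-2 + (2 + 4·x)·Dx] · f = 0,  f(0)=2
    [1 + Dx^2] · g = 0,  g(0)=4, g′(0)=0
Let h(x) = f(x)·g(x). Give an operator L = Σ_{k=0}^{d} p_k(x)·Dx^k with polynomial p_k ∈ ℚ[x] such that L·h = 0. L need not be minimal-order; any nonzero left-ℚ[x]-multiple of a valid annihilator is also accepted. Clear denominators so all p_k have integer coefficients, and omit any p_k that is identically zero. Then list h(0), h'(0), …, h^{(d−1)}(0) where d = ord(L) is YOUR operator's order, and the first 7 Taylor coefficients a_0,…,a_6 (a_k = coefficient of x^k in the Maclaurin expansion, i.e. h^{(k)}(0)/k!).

f: a_k = 2, 2, -1, 1, -5/4, 7/4, -21/8, …
g: a_k = 4, 0, -2, 0, 1/6, 0, -1/180, …
h₀=f·g: eliminate ⇒ L₀, order ≤ 1·2.
L = (4 + 4·x + 4·x^2) + (-2 - 4·x)·Dx + (1 + 4·x + 4·x^2)·Dx^2  (order 2).
h: a_k = 8, 8, -8, 0, -8/3, 16/3, -368/45, …
ICs: h(0) = 8, h′(0) = 8.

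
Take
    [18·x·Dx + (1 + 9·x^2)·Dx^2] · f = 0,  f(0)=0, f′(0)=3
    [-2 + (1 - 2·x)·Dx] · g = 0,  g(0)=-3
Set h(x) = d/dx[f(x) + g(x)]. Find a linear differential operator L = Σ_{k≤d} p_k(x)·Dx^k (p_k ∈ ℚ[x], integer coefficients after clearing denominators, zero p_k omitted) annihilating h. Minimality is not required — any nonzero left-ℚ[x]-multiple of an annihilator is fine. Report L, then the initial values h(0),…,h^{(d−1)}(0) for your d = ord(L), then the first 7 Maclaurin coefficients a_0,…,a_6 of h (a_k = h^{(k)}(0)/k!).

L = (36 - 288·x - 972·x^2) + (-21 + 36·x - 9·x^2 - 972·x^3)·Dx + (2 + 5·x + 45·x^3 - 162·x^4)·Dx^2  (order 2).
h: a_k = -3, -24, -99, -192, -237, -1152, -4875, …
ICs: h(0) = -3, h′(0) = -24.

f: a_k = 0, 3, 0, -9, 0, 243/5, 0, …
g: a_k = -3, -6, -12, -24, -48, -96, -192, …
Weyl lclm of L_f,L_g ⇒ L₀ (ord ≤ 3).
Differentiate: ansatz ord ≤ ord L₀ ⇒ L.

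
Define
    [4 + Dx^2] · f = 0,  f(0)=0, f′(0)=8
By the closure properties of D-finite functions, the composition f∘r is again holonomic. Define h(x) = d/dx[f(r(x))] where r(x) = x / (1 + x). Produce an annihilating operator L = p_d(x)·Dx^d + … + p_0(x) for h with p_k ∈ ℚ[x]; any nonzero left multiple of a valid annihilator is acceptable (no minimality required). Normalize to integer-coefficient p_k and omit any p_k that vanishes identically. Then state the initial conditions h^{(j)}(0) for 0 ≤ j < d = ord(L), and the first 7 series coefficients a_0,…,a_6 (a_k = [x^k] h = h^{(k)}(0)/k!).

L = (10 + 12·x + 6·x^2) + (6 + 18·x + 18·x^2 + 6·x^3)·Dx + (1 + 4·x + 6·x^2 + 4·x^3 + x^4)·Dx^2  (order 2).
h: a_k = 8, -16, 8, 32, -344/3, 240, -17672/45, …
ICs: h(0) = 8, h′(0) = -16.

f: a_k = 0, 8, 0, -16/3, 0, 16/15, 0, …
Change of var in L_f (x↦r) gives L₀.
h₀' ⇒ L via d/dx closure of L₀.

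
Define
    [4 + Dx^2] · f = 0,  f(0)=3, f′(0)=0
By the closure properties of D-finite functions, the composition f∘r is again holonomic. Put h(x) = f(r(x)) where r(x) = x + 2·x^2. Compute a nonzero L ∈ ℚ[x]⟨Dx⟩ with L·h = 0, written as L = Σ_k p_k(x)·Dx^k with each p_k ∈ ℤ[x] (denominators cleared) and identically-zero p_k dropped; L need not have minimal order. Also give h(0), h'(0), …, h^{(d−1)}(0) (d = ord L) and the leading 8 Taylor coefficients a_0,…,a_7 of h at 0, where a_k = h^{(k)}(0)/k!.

L = (4 + 48·x + 192·x^2 + 256·x^3) - 4·Dx + (1 + 4·x)·Dx^2  (order 2).
h: a_k = 3, 0, -6, -24, -22, 16, 716/15, 304/5, …
ICs: h(0) = 3, h′(0) = 0.

f: a_k = 3, 0, -6, 0, 2, 0, -4/15, 0, …
f∘r: x↦r, Dx↦Dx/r' in L_f ⇒ L₀.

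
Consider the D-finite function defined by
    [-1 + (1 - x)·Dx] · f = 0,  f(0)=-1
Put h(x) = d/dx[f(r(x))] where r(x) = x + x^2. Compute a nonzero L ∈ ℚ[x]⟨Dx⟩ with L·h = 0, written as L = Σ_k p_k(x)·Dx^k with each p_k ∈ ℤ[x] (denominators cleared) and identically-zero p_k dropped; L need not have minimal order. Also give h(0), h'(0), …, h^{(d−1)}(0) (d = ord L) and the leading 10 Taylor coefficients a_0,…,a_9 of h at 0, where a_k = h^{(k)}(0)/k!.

L = (4 + 6·x + 6·x^2) + (-1 - x + 3·x^2 + 2·x^3)·Dx  (order 1).
h: a_k = -1, -4, -9, -20, -40, -78, -147, -272, -495, -890, …
ICs: h(0) = -1.

f: a_k = -1, -1, -1, -1, -1, -1, -1, -1, -1, -1, …
Substitute x→r, Dx→(1/r')Dx; clear ⇒ L₀.
Differentiate: ansatz ord ≤ ord L₀ ⇒ L.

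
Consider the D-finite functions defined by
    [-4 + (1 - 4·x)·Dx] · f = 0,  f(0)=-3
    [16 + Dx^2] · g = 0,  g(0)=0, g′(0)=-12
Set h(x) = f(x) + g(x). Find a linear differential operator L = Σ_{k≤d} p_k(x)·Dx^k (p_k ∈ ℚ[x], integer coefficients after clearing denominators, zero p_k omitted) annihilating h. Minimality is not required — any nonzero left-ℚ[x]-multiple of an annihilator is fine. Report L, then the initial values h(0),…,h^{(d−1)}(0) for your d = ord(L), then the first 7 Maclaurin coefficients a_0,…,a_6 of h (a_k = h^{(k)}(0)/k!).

L = (448 - 512·x + 1024·x^2) + (-48 + 320·x - 768·x^2 + 1024·x^3)·Dx + (28 - 32·x + 64·x^2)·Dx^2 + (-3 + 20·x - 48·x^2 + 64·x^3)·Dx^3  (order 3).
h: a_k = -3, -24, -48, -160, -768, -15488/5, -12288, …
ICs: h(0) = -3, h′(0) = -24, h′′(0) = -96.

f: a_k = -3, -12, -48, -192, -768, -3072, -12288, …
g: a_k = 0, -12, 0, 32, 0, -128/5, 0, …
Weyl lclm of L_f,L_g ⇒ L₀ (ord ≤ 3).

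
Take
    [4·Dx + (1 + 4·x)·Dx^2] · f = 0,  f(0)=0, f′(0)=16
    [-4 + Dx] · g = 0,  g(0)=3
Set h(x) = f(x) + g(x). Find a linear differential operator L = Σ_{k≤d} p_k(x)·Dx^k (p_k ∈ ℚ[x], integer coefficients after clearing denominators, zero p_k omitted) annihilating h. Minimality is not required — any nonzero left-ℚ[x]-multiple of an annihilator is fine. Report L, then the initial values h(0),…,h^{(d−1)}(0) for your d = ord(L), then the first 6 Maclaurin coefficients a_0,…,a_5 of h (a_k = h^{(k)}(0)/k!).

L = (-24 - 32·x)·Dx + (2 - 16·x - 32·x^2)·Dx^2 + (1 + 6·x + 8·x^2)·Dx^3  (order 3).
h: a_k = 3, 28, -8, 352/3, -224, 4224/5, …
ICs: h(0) = 3, h′(0) = 28, h′′(0) = -16.

f: a_k = 0, 16, -32, 256/3, -256, 4096/5, …
g: a_k = 3, 12, 24, 32, 32, 128/5, …
h₀=f+g: left-lcm gives L₀, ord ≤ 3.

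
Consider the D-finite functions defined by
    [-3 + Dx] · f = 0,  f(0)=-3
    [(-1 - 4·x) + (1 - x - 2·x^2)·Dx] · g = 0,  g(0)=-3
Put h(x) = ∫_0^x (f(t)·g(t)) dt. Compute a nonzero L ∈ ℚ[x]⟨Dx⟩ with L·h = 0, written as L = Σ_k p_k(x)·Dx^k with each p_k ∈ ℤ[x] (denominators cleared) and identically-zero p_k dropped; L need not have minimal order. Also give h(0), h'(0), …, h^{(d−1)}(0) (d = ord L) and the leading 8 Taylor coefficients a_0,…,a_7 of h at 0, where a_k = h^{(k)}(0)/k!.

f: a_k = -3, -9, -27/2, -27/2, -81/8, -243/40, -243/80, -729/560, …
g: a_k = -3, -3, -9, -15, -33, -63, -129, -255, …
Product ⇒ symmetric product L₀, ord ≤ 1.
h=∫₀ˣh₀: take L = L₀·Dx.
L = (4 + x - 6·x^2)·Dx + (-1 + x + 2·x^2)·Dx^2  (order 2).
h: a_k = 0, 9, 18, 63/2, 207/4, 3411/40, 1431/10, 137637/560, …
ICs: h(0) = 0, h′(0) = 9.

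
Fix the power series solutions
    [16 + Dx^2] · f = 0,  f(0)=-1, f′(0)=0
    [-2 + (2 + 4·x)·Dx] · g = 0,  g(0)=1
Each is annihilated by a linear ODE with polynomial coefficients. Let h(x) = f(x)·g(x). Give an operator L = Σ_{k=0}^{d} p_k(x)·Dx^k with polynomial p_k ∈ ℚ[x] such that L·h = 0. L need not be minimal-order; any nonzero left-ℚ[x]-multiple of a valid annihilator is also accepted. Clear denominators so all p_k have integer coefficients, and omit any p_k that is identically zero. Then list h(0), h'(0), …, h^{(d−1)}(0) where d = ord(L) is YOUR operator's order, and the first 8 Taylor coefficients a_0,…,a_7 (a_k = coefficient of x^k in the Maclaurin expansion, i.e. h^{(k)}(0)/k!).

f: a_k = -1, 0, 8, 0, -32/3, 0, 256/45, 0, …
g: a_k = 1, 1, -1/2, 1/2, -5/8, 7/8, -21/16, 33/16, …
Product ⇒ symmetric product L₀, ord ≤ 2.
L = (19 + 64·x + 64·x^2) + (-2 - 4·x)·Dx + (1 + 4·x + 4·x^2)·Dx^2  (order 2).
h: a_k = -1, -1, 17/2, 15/2, -337/24, -181/24, 5281/720, 3811/720, …
ICs: h(0) = -1, h′(0) = -1.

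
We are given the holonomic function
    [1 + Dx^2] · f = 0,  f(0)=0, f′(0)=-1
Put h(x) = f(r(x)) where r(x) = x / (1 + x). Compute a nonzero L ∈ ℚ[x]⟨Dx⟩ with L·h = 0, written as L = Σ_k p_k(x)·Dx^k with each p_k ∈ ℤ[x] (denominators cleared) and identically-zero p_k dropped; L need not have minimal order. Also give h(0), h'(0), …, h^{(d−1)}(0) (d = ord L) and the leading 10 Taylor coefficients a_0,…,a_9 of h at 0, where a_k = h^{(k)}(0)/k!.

L = 1 + (2 + 6·x + 6·x^2 + 2·x^3)·Dx + (1 + 4·x + 6·x^2 + 4·x^3 + x^4)·Dx^2  (order 2).
h: a_k = 0, -1, 1, -5/6, 1/2, -1/120, -5/8, 6931/5040, -1591/720, 224179/72576, …
ICs: h(0) = 0, h′(0) = -1.

f: a_k = 0, -1, 0, 1/6, 0, -1/120, 0, 1/5040, 0, -1/362880, …
Change of var in L_f (x↦r) gives L₀.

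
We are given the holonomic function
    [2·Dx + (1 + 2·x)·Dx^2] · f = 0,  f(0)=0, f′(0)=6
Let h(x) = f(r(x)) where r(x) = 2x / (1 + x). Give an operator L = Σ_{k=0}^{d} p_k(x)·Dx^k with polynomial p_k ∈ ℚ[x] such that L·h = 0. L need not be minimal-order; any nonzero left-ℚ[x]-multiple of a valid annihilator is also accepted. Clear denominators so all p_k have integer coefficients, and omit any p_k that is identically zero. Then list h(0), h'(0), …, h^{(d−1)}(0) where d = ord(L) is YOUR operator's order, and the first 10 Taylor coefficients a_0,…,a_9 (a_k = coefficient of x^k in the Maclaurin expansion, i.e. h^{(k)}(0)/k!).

L = (6 + 10·x)·Dx + (1 + 6·x + 5·x^2)·Dx^2  (order 2).
h: a_k = 0, 12, -36, 124, -468, 9372/5, -7812, 234372/7, -146484, 1953124/3, …
ICs: h(0) = 0, h′(0) = 12.

f: a_k = 0, 6, -6, 8, -12, 96/5, -32, 384/7, -96, 512/3, …
f∘r: x↦r, Dx↦Dx/r' in L_f ⇒ L₀.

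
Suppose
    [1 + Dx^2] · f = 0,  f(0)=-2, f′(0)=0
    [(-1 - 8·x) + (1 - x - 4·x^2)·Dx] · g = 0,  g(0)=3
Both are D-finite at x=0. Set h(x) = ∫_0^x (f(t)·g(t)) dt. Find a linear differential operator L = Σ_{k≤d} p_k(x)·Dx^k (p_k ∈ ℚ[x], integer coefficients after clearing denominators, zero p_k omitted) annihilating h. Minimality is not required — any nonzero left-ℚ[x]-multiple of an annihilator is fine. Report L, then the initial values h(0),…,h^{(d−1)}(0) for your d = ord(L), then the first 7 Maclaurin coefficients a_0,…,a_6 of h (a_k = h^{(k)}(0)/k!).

f: a_k = -2, 0, 1, 0, -1/12, 0, 1/360, …
g: a_k = 3, 3, 15, 27, 87, 195, 543, …
h₀=f·g: eliminate ⇒ L₀, order ≤ 2·1.
Integrate: L := L₀·Dx.
L = (7 + x + 4·x^2)·Dx + (2 + 16·x)·Dx^2 + (-1 + x + 4·x^2)·Dx^3  (order 3).
h: a_k = 0, -6, -3, -9, -51/4, -637/20, -1453/24, …
ICs: h(0) = 0, h′(0) = -6, h′′(0) = -6.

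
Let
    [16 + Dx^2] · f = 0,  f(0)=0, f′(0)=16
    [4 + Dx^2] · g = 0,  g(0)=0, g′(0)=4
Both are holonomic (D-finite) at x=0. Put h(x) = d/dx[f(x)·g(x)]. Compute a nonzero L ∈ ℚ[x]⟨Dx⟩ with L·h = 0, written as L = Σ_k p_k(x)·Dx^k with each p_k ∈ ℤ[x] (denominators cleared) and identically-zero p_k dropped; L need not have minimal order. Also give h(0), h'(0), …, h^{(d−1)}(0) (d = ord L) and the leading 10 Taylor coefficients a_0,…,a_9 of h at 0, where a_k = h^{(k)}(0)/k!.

f: a_k = 0, 16, 0, -128/3, 0, 512/15, 0, -4096/315, 0, 8192/2835, …
g: a_k = 0, 4, 0, -8/3, 0, 8/15, 0, -16/315, 0, 8/2835, …
Sym-product of L_f,L_g gives L₀ (≤ ord 4).
h₀' ⇒ L via d/dx closure of L₀.
L = 144 + 40·Dx^2 + Dx^4  (order 4).
h: a_k = 0, 128, 0, -2560/3, 0, 23296/15, 0, -83968/63, 0, 1889536/2835, …
ICs: h(0) = 0, h′(0) = 128, h′′(0) = 0, h′′′(0) = -5120.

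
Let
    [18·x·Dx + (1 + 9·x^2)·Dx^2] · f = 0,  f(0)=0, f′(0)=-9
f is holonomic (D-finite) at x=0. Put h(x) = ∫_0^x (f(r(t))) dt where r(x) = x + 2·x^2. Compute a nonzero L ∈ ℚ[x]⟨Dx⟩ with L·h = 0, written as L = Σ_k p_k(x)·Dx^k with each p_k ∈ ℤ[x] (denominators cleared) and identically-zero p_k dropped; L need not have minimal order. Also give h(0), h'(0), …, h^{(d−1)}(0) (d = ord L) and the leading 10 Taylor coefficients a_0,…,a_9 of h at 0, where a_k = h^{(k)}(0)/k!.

L = (-4 + 18·x + 144·x^2 + 432·x^3 + 432·x^4)·Dx^2 + (1 + 4·x + 9·x^2 + 72·x^3 + 180·x^4 + 144·x^5)·Dx^3  (order 3).
h: a_k = 0, 0, -9/2, -6, 27/4, 162/5, 297/10, -1242/7, -34263/56, 162, …
ICs: h(0) = 0, h′(0) = 0, h′′(0) = -9.

f: a_k = 0, -9, 0, 27, 0, -729/5, 0, 6561/7, 0, -6561, …
L₀ from L_f via x↦r, Dx↦r'^{-1}Dx.
Integrate: L := L₀·Dx.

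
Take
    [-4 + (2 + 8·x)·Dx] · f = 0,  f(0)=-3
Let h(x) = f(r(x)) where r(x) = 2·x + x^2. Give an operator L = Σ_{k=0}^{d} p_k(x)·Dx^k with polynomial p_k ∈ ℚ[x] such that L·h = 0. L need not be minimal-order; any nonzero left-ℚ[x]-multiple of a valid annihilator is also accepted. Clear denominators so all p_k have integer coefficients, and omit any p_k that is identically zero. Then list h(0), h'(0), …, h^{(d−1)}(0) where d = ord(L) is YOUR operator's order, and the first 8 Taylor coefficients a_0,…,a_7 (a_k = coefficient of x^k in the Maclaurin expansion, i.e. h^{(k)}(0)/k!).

L = (-4 - 4·x) + (1 + 8·x + 4·x^2)·Dx  (order 1).
h: a_k = -3, -12, 18, -72, 342, -1800, 10116, -59472, …
ICs: h(0) = -3.

f: a_k = -3, -6, 6, -12, 30, -84, 252, -792, …
Substitute x→r, Dx→(1/r')Dx; clear ⇒ L₀.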